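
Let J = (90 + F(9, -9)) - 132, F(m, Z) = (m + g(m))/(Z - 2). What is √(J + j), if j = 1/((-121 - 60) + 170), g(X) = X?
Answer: I*√5291/11 ≈ 6.6127*I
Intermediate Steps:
F(m, Z) = 2*m/(-2 + Z) (F(m, Z) = (m + m)/(Z - 2) = (2*m)/(-2 + Z) = 2*m/(-2 + Z))
j = -1/11 (j = 1/(-181 + 170) = 1/(-11) = -1/11 ≈ -0.090909)
J = -480/11 (J = (90 + 2*9/(-2 - 9)) - 132 = (90 + 2*9/(-11)) - 132 = (90 + 2*9*(-1/11)) - 132 = (90 - 18/11) - 132 = 972/11 - 132 = -480/11 ≈ -43.636)
√(J + j) = √(-480/11 - 1/11) = √(-481/11) = I*√5291/11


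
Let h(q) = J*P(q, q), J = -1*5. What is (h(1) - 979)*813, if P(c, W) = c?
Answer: -799992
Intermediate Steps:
J = -5
h(q) = -5*q
(h(1) - 979)*813 = (-5*1 - 979)*813 = (-5 - 979)*813 = -984*813 = -799992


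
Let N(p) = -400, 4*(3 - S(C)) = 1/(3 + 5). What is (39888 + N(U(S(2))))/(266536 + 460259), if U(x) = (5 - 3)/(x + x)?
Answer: 39488/726795 ≈ 0.054332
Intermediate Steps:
S(C) = 95/32 (S(C) = 3 - 1/(4*(3 + 5)) = 3 - ¼/8 = 3 - ¼*⅛ = 3 - 1/32 = 95/32)
U(x) = 1/x (U(x) = 2/((2*x)) = 2*(1/(2*x)) = 1/x)
(39888 + N(U(S(2))))/(266536 + 460259) = (39888 - 400)/(266536 + 460259) = 39488/726795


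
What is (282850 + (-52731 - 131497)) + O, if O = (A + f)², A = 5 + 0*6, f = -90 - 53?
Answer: 117666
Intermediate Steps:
f = -143
A = 5 (A = 5 + 0 = 5)
O = 19044 (O = (5 - 143)² = (-138)² = 19044)
(282850 + (-52731 - 131497)) + O = (282850 + (-52731 - 131497)) + 19044 = (282850 - 184228) + 19044 = 98622 + 19044 = 117666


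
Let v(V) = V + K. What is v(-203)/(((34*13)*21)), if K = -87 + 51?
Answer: -239/9282 ≈ -0.025749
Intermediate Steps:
K = -36
v(V) = -36 + V (v(V) = V - 36 = -36 + V)
v(-203)/(((34*13)*21)) = (-36 - 203)/(((34*13)*21)) = -239/(442*21) = -239/9282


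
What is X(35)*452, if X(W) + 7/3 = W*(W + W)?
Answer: 3319036/3 ≈ 1.1063e+6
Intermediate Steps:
X(W) = -7/3 + 2*W² (X(W) = -7/3 + W*(W + W) = -7/3 + W*(2*W) = -7/3 + 2*W²)
X(35)*452 = (-7/3 + 2*35²)*452 = (-7/3 + 2*1225)*452 = (-7/3 + 2450)*452 = (7343/3)*452 = 3319036/3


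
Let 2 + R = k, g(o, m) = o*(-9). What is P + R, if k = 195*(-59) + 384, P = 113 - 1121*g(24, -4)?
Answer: 231126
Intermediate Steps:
g(o, m) = -9*o
P = 242249 (P = 113 - (-10089)*24 = 113 - 1121*(-216) = 113 + 242136 = 242249)
k = -11121 (k = -11505 + 384 = -11121)
R = -11123 (R = -2 - 11121 = -11123)
P + R = 242249 - 11123 = 231126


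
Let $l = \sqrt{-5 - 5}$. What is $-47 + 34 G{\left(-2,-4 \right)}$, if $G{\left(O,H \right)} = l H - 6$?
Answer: $-251 - 136 i \sqrt{10} \approx -251.0 - 430.07 i$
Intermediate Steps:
$l = i \sqrt{10}$ ($l = \sqrt{-10} = i \sqrt{10} \approx 3.1623 i$)
$G{\left(O,H \right)} = -6 + i H \sqrt{10}$ ($G{\left(O,H \right)} = i \sqrt{10} H - 6 = i H \sqrt{10} - 6 = -6 + i H \sqrt{10}$)
$-47 + 34 G{\left(-2,-4 \right)} = -47 + 34 \left(-6 + i \left(-4\right) \sqrt{10}\right) = -47 + 34 \left(-6 - 4 i \sqrt{10}\right) = -47 - \left(204 + 136 i \sqrt{10}\right) = -251 - 136 i \sqrt{10}$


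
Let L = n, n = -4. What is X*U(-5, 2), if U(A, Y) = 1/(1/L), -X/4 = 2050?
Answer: 32800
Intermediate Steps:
X = -8200 (X = -4*2050 = -8200)
L = -4
U(A, Y) = -4 (U(A, Y) = 1/(1/(-4)) = 1/(-1/4) = -4)
X*U(-5, 2) = -8200*(-4) = 32800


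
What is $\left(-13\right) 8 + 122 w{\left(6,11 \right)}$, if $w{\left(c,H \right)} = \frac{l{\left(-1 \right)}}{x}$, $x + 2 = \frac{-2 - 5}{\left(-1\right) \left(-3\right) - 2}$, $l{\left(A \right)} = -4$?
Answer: $- \frac{448}{9} \approx -49.778$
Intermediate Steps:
$x = -9$ ($x = -2 + \frac{-2 - 5}{\left(-1\right) \left(-3\right) - 2} = -2 - \frac{7}{3 - 2} = -2 - \frac{7}{1} = -2 - 7 = -9$)
$w{\left(c,H \right)} = \frac{4}{9}$ ($w{\left(c,H \right)} = - \frac{4}{-9} = \left(-4\right) \left(- \frac{1}{9}\right) = \frac{4}{9}$)
$\left(-13\right) 8 + 122 w{\left(6,11 \right)} = \left(-13\right) 8 + 122 \cdot \frac{4}{9} = -104 + \frac{488}{9} = - \frac{448}{9}$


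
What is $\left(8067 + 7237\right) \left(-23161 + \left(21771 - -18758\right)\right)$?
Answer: $265799872$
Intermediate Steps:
$\left(8067 + 7237\right) \left(-23161 + \left(21771 - -18758\right)\right) = 15304 \left(-23161 + \left(21771 + 18758\right)\right) = 15304 \left(-23161 + 40529\right) = 15304 \cdot 17368 = 265799872$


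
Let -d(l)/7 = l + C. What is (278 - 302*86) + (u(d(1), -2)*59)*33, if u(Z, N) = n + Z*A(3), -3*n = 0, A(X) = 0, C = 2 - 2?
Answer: -25694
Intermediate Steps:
C = 0
d(l) = -7*l (d(l) = -7*(l + 0) = -7*l)
n = 0 (n = -⅓*0 = 0)
u(Z, N) = 0 (u(Z, N) = 0 + Z*0 = 0 + 0 = 0)
(278 - 302*86) + (u(d(1), -2)*59)*33 = (278 - 302*86) + (0*59)*33 = (278 - 25972) + 0*33 = -25694 + 0 = -25694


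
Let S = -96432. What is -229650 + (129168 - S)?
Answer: -4050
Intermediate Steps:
-229650 + (129168 - S) = -229650 + (129168 - 1*(-96432)) = -229650 + (129168 + 96432) = -229650 + 225600 = -4050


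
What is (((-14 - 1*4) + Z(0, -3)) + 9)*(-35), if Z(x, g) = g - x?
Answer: 420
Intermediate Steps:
(((-14 - 1*4) + Z(0, -3)) + 9)*(-35) = (((-14 - 1*4) + (-3 - 1*0)) + 9)*(-35) = (((-14 - 4) + (-3 + 0)) + 9)*(-35) = ((-18 - 3) + 9)*(-35) = (-21 + 9)*(-35) = -12*(-35) = 420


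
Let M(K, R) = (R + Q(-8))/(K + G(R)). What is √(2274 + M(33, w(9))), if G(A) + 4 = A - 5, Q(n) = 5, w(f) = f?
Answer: 4*√154803/33 ≈ 47.691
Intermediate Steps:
G(A) = -9 + A (G(A) = -4 + (A - 5) = -4 + (-5 + A) = -9 + A)
M(K, R) = (5 + R)/(-9 + K + R) (M(K, R) = (R + 5)/(K + (-9 + R)) = (5 + R)/(-9 + K + R))
√(2274 + M(33, w(9))) = √(2274 + (5 + 9)/(-9 + 33 + 9)) = √(2274 + 14/33) = √(75056/33) = 4*√154803/33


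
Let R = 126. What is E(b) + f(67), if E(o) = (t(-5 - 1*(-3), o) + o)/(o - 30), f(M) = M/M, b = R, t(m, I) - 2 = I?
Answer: 175/48 ≈ 3.6458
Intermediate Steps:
t(m, I) = 2 + I
b = 126
f(M) = 1
E(o) = (2 + 2*o)/(-30 + o) (E(o) = ((2 + o) + o)/(o - 30) = (2 + 2*o)/(-30 + o))
E(b) + f(67) = 2*(1 + 126)/(-30 + 126) + 1 = 2*127/96 + 1 = 2*(1/96)*127 + 1 = 127/48 + 1 = 175/48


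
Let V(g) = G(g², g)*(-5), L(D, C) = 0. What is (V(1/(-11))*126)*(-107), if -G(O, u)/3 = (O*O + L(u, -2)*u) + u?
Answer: 268965900/14641 ≈ 18371.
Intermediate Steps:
G(O, u) = -3*u - 3*O² (G(O, u) = -3*((O*O + 0*u) + u) = -3*((O² + 0) + u) = -3*(O² + u) = -3*(u + O²) = -3*u - 3*O²)
V(g) = 15*g + 15*g⁴ (V(g) = (-3*g - 3*g⁴)*(-5) = 15*g + 15*g⁴)
(V(1/(-11))*126)*(-107) = ((15*(1 + (1/(-11))³)/(-11))*126)*(-107) = ((15*(-1/11)*(1 + (-1/11)³))*126)*(-107) = ((15*(-1/11)*(1 - 1/1331))*126)*(-107) = ((15*(-1/11)*(1330/1331))*126)*(-107) = -19950/14641*126*(-107) = -2513700/14641*(-107) = 268965900/14641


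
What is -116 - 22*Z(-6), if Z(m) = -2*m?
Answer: -380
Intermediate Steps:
-116 - 22*Z(-6) = -116 - (-44)*(-6) = -116 - 22*12 = -116 - 264 = -380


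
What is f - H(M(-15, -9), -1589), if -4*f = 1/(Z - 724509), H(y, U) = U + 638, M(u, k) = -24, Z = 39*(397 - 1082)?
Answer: 2857656097/3004896 ≈ 951.00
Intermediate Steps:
Z = -26715 (Z = 39*(-685) = -26715)
H(y, U) = 638 + U
f = 1/3004896 (f = -1/(4*(-26715 - 724509)) = -¼/(-751224) = -¼*(-1/751224) = 1/3004896 ≈ 3.3279e-7)
f - H(M(-15, -9), -1589) = 1/3004896 - (638 - 1589) = 1/3004896 - 1*(-951) = 1/3004896 + 951 = 2857656097/3004896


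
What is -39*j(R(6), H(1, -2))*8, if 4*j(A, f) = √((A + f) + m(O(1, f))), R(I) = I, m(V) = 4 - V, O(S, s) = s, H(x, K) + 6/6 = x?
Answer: -78*√10 ≈ -246.66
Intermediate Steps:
H(x, K) = -1 + x
j(A, f) = √(4 + A)/4 (j(A, f) = √((A + f) + (4 - f))/4 = √(4 + A)/4)
-39*j(R(6), H(1, -2))*8 = -39*√(4 + 6)/4*8 = -39*√10/4*8 = -78*√10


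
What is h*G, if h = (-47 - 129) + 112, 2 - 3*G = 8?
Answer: 128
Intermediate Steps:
G = -2 (G = 2/3 - 1/3*8 = 2/3 - 8/3 = -2)
h = -64 (h = -176 + 112 = -64)
h*G = -64*(-2) = 128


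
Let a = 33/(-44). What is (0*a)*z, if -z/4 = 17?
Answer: 0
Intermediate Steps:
z = -68 (z = -4*17 = -68)
a = -¾ (a = 33*(-1/44) = -¾ ≈ -0.75000)
(0*a)*z = (0*(-¾))*(-68) = 0*(-68) = 0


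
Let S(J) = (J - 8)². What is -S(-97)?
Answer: -11025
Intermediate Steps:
S(J) = (-8 + J)²
-S(-97) = -(-8 - 97)² = -1*(-105)² = -1*11025 = -11025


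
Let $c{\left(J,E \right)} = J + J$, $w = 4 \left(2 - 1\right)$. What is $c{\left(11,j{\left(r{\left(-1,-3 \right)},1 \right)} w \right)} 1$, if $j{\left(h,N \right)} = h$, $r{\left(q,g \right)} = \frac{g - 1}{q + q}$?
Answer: $22$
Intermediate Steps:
$r{\left(q,g \right)} = \frac{-1 + g}{2 q}$
$w = 4$ ($w = 4 \cdot 1 = 4$)
$c{\left(J,E \right)} = 2 J$
$c{\left(11,j{\left(r{\left(-1,-3 \right)},1 \right)} w \right)} 1 = 2 \cdot 11 \cdot 1 = 22 \cdot 1 = 22$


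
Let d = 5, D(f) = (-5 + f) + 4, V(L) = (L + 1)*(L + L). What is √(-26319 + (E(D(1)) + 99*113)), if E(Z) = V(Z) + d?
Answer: I*√15127 ≈ 122.99*I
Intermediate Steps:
V(L) = 2*L*(1 + L) (V(L) = (1 + L)*(2*L) = 2*L*(1 + L))
D(f) = -1 + f
E(Z) = 5 + 2*Z*(1 + Z) (E(Z) = 2*Z*(1 + Z) + 5 = 5 + 2*Z*(1 + Z))
√(-26319 + (E(D(1)) + 99*113)) = √(-26319 + ((5 + 2*(-1 + 1)*(1 + (-1 + 1))) + 99*113)) = √(-26319 + ((5 + 2*0*(1 + 0)) + 11187)) = √(-26319 + ((5 + 2*0*1) + 11187)) = √(-26319 + ((5 + 0) + 11187)) = √(-26319 + (5 + 11187)) = √(-26319 + 11192) = √(-15127) = I*√15127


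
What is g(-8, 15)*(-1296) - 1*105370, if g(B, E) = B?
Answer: -95002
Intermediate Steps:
g(-8, 15)*(-1296) - 1*105370 = -8*(-1296) - 1*105370 = 10368 - 105370 = -95002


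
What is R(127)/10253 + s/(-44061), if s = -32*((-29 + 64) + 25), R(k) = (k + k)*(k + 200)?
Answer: 1226434766/150585811 ≈ 8.1444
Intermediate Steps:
R(k) = 2*k*(200 + k) (R(k) = (2*k)*(200 + k) = 2*k*(200 + k))
s = -1920 (s = -32*(35 + 25) = -32*60 = -1920)
R(127)/10253 + s/(-44061) = (2*127*(200 + 127))/10253 - 1920/(-44061) = (2*127*327)*(1/10253) - 1920*(-1/44061) = 83058*(1/10253) + 640/14687 = 83058/10253 + 640/14687 = 1226434766/150585811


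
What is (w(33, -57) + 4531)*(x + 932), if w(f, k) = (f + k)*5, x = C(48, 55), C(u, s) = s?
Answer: 4353657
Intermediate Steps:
x = 55
w(f, k) = 5*f + 5*k
(w(33, -57) + 4531)*(x + 932) = ((5*33 + 5*(-57)) + 4531)*(55 + 932) = ((165 - 285) + 4531)*987 = (-120 + 4531)*987 = 4411*987 = 4353657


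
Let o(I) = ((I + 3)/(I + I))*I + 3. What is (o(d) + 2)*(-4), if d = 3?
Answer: -32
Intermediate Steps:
o(I) = 9/2 + I/2 (o(I) = ((3 + I)/((2*I)))*I + 3 = ((3 + I)*(1/(2*I)))*I + 3 = ((3 + I)/(2*I))*I + 3 = (3/2 + I/2) + 3 = 9/2 + I/2)
(o(d) + 2)*(-4) = ((9/2 + (½)*3) + 2)*(-4) = ((9/2 + 3/2) + 2)*(-4) = (6 + 2)*(-4) = 8*(-4) = -32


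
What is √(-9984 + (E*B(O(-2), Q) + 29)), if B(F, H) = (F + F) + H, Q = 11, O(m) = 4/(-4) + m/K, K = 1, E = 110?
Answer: 3*I*√1045 ≈ 96.979*I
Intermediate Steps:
O(m) = -1 + m (O(m) = 4/(-4) + m/1 = 4*(-¼) + m*1 = -1 + m)
B(F, H) = H + 2*F (B(F, H) = 2*F + H = H + 2*F)
√(-9984 + (E*B(O(-2), Q) + 29)) = √(-9984 + (110*(11 + 2*(-1 - 2)) + 29)) = √(-9984 + (110*(11 + 2*(-3)) + 29)) = √(-9984 + (110*(11 - 6) + 29)) = √(-9984 + (110*5 + 29)) = √(-9984 + (550 + 29)) = √(-9984 + 579) = √(-9405) = 3*I*√1045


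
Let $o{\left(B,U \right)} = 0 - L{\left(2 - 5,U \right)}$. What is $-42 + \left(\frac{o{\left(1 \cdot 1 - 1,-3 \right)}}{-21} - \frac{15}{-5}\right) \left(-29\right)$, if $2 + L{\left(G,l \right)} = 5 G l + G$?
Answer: $- \frac{3869}{21} \approx -184.24$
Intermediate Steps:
$L{\left(G,l \right)} = -2 + G + 5 G l$ ($L{\left(G,l \right)} = -2 + \left(5 G l + G\right) = -2 + \left(G + 5 G l\right) = -2 + G + 5 G l$)
$o{\left(B,U \right)} = 5 + 15 U$ ($o{\left(B,U \right)} = 0 - \left(-2 + \left(2 - 5\right) + 5 \left(2 - 5\right) U\right) = 0 - \left(-2 - 3 + 5 \left(-3\right) U\right) = 0 - \left(-2 - 3 - 15 U\right) = 0 - \left(-5 - 15 U\right) = 0 + \left(5 + 15 U\right) = 5 + 15 U$)
$-42 + \left(\frac{o{\left(1 \cdot 1 - 1,-3 \right)}}{-21} - \frac{15}{-5}\right) \left(-29\right) = -42 + \left(\frac{5 + 15 \left(-3\right)}{-21} - \frac{15}{-5}\right) \left(-29\right) = -42 + \left(\left(5 - 45\right) \left(- \frac{1}{21}\right) - -3\right) \left(-29\right) = -42 + \left(\left(-40\right) \left(- \frac{1}{21}\right) + 3\right) \left(-29\right) = -42 + \left(\frac{40}{21} + 3\right) \left(-29\right) = -42 + \frac{103}{21} \left(-29\right) = -42 - \frac{2987}{21} = - \frac{3869}{21}$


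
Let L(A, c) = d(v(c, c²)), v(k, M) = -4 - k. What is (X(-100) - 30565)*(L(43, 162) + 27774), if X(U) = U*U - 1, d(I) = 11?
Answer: -571426310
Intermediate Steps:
X(U) = -1 + U² (X(U) = U² - 1 = -1 + U²)
L(A, c) = 11
(X(-100) - 30565)*(L(43, 162) + 27774) = ((-1 + (-100)²) - 30565)*(11 + 27774) = ((-1 + 10000) - 30565)*27785 = (9999 - 30565)*27785 = -20566*27785 = -571426310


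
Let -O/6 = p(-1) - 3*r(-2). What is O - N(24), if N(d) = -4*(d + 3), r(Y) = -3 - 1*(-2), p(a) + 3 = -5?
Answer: 138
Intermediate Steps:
p(a) = -8 (p(a) = -3 - 5 = -8)
r(Y) = -1 (r(Y) = -3 + 2 = -1)
N(d) = -12 - 4*d (N(d) = -4*(3 + d) = -12 - 4*d)
O = 30 (O = -6*(-8 - 3*(-1)) = -6*(-8 + 3) = -6*(-5) = 30)
O - N(24) = 30 - (-12 - 4*24) = 30 - (-12 - 96) = 30 - 1*(-108) = 30 + 108 = 138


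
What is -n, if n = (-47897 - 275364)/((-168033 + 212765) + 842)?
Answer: 323261/45574 ≈ 7.0931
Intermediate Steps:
n = -323261/45574 (n = -323261/(44732 + 842) = -323261/45574 ≈ -7.0931)
-n = -1*(-323261/45574) = 323261/45574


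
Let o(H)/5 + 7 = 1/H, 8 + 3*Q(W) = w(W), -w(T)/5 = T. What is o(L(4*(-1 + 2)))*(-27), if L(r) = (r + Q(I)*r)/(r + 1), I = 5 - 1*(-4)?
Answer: 7641/8 ≈ 955.13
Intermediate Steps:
w(T) = -5*T
I = 9 (I = 5 + 4 = 9)
Q(W) = -8/3 - 5*W/3 (Q(W) = -8/3 + (-5*W)/3 = -8/3 - 5*W/3)
L(r) = -50*r/(3*(1 + r)) (L(r) = (r + (-8/3 - 5/3*9)*r)/(r + 1) = (r + (-8/3 - 15)*r)/(1 + r) = (r - 53*r/3)/(1 + r) = (-50*r/3)/(1 + r) = -50*r/(3*(1 + r)))
o(H) = -35 + 5/H
o(L(4*(-1 + 2)))*(-27) = (-35 + 5/((-50*4*(-1 + 2)/(3 + 3*(4*(-1 + 2))))))*(-27) = (-35 + 5/((-50*4*1/(3 + 3*(4*1)))))*(-27) = (-35 + 5/((-50*4/(3 + 3*4))))*(-27) = (-35 + 5/((-50*4/(3 + 12))))*(-27) = (-35 + 5/((-50*4/15)))*(-27) = (-35 + 5/((-50*4*1/15)))*(-27) = (-35 + 5/(-40/3))*(-27) = (-35 + 5*(-3/40))*(-27) = (-35 - 3/8)*(-27) = -283/8*(-27) = 7641/8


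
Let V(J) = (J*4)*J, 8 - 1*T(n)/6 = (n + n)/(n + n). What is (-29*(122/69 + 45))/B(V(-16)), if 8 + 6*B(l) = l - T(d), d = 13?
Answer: -93583/11201 ≈ -8.3549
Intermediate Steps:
T(n) = 42 (T(n) = 48 - 6*(n + n)/(n + n) = 48 - 6*2*n/(2*n) = 48 - 6*2*n*1/(2*n) = 48 - 6*1 = 48 - 6 = 42)
V(J) = 4*J² (V(J) = (4*J)*J = 4*J²)
B(l) = -25/3 + l/6 (B(l) = -4/3 + (l - 1*42)/6 = -4/3 + (l - 42)/6 = -4/3 + (-42 + l)/6 = -4/3 + (-7 + l/6) = -25/3 + l/6)
(-29*(122/69 + 45))/B(V(-16)) = (-29*(122/69 + 45))/(-25/3 + (4*(-16)²)/6) = (-29*(122*(1/69) + 45))/(-25/3 + (4*256)/6) = (-29*(122/69 + 45))/(-25/3 + (⅙)*1024) = (-29*3227/69)/(-25/3 + 512/3) = -93583/(69*487/3) = -93583/69*3/487 = -93583/11201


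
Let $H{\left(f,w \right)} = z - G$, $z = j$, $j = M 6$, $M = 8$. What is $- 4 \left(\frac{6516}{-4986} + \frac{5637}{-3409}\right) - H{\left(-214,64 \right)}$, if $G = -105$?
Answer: $- \frac{133294801}{944293} \approx -141.16$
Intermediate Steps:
$j = 48$ ($j = 8 \cdot 6 = 48$)
$z = 48$
$H{\left(f,w \right)} = 153$ ($H{\left(f,w \right)} = 48 - -105 = 48 + 105 = 153$)
$- 4 \left(\frac{6516}{-4986} + \frac{5637}{-3409}\right) - H{\left(-214,64 \right)} = - 4 \left(\frac{6516}{-4986} + \frac{5637}{-3409}\right) - 153 = - 4 \left(6516 \left(- \frac{1}{4986}\right) + 5637 \left(- \frac{1}{3409}\right)\right) - 153 = - 4 \left(- \frac{362}{277} - \frac{5637}{3409}\right) - 153 = \left(-4\right) \left(- \frac{2795507}{944293}\right) - 153 = \frac{11182028}{944293} - 153 = - \frac{133294801}{944293}$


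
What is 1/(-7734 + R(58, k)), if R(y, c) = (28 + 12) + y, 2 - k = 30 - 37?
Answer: -1/7636 ≈ -0.00013096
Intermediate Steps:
k = 9 (k = 2 - (30 - 37) = 2 - 1*(-7) = 2 + 7 = 9)
R(y, c) = 40 + y
1/(-7734 + R(58, k)) = 1/(-7734 + (40 + 58)) = 1/(-7734 + 98) = 1/(-7636) = -1/7636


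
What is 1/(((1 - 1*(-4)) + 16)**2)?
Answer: 1/441 ≈ 0.0022676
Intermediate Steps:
1/(((1 - 1*(-4)) + 16)**2) = 1/(((1 + 4) + 16)**2) = 1/((5 + 16)**2) = 1/(21**2) = 1/441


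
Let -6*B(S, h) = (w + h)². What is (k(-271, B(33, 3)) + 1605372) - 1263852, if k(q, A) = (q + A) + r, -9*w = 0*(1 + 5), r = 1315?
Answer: 685125/2 ≈ 3.4256e+5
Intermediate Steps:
w = 0 (w = -0*(1 + 5) = -0*6 = -⅑*0 = 0)
B(S, h) = -h²/6 (B(S, h) = -(0 + h)²/6 = -h²/6)
k(q, A) = 1315 + A + q (k(q, A) = (q + A) + 1315 = (A + q) + 1315 = 1315 + A + q)
(k(-271, B(33, 3)) + 1605372) - 1263852 = ((1315 - ⅙*3² - 271) + 1605372) - 1263852 = ((1315 - ⅙*9 - 271) + 1605372) - 1263852 = ((1315 - 3/2 - 271) + 1605372) - 1263852 = (2085/2 + 1605372) - 1263852 = 3212829/2 - 1263852 = 685125/2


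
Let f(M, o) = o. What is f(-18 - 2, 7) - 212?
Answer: -205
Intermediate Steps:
f(-18 - 2, 7) - 212 = 7 - 212 = -205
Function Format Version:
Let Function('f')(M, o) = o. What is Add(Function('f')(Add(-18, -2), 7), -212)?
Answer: -205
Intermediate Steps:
Add(Function('f')(Add(-18, -2), 7), -212) = Add(7, -212) = -205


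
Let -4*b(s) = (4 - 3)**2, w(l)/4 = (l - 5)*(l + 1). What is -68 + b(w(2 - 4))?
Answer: -273/4 ≈ -68.250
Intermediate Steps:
w(l) = 4*(1 + l)*(-5 + l) (w(l) = 4*((l - 5)*(l + 1)) = 4*((-5 + l)*(1 + l)) = 4*((1 + l)*(-5 + l)) = 4*(1 + l)*(-5 + l))
b(s) = -1/4 (b(s) = -(4 - 3)**2/4 = -1/4*1**2 = -1/4*1 = -1/4)
-68 + b(w(2 - 4)) = -68 - 1/4 = -273/4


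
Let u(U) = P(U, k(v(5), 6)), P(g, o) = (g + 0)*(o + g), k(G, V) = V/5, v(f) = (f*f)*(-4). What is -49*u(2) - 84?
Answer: -1988/5 ≈ -397.60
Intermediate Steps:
v(f) = -4*f**2 (v(f) = f**2*(-4) = -4*f**2)
k(G, V) = V/5 (k(G, V) = V*(1/5) = V/5)
P(g, o) = g*(g + o)
u(U) = U*(6/5 + U) (u(U) = U*(U + (1/5)*6) = U*(U + 6/5) = U*(6/5 + U))
-49*u(2) - 84 = -49*2*(6 + 5*2)/5 - 84 = -49*2*(6 + 10)/5 - 84 = -49*2*16/5 - 84 = -49*32/5 - 84 = -1568/5 - 84 = -1988/5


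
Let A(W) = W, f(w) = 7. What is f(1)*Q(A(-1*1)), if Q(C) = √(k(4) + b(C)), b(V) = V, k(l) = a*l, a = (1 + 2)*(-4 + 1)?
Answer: 7*I*√37 ≈ 42.579*I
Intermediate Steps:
a = -9 (a = 3*(-3) = -9)
k(l) = -9*l
Q(C) = √(-36 + C) (Q(C) = √(-9*4 + C) = √(-36 + C))
f(1)*Q(A(-1*1)) = 7*√(-36 - 1*1) = 7*√(-36 - 1) = 7*√(-37) = 7*(I*√37) = 7*I*√37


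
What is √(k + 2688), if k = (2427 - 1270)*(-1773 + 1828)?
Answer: √66323 ≈ 257.53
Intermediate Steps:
k = 63635 (k = 1157*55 = 63635)
√(k + 2688) = √(63635 + 2688) = √66323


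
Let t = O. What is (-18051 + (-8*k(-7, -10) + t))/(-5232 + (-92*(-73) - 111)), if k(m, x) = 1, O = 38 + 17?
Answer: -18004/1373 ≈ -13.113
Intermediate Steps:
O = 55
t = 55
(-18051 + (-8*k(-7, -10) + t))/(-5232 + (-92*(-73) - 111)) = (-18051 + (-8*1 + 55))/(-5232 + (-92*(-73) - 111)) = (-18051 + (-8 + 55))/(-5232 + (6716 - 111)) = (-18051 + 47)/(-5232 + 6605) = -18004/1373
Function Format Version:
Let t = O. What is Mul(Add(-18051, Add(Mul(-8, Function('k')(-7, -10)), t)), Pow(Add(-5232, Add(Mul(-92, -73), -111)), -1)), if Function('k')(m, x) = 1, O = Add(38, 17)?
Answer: Rational(-18004, 1373) ≈ -13.113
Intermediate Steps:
O = 55
t = 55
Mul(Add(-18051, Add(Mul(-8, Function('k')(-7, -10)), t)), Pow(Add(-5232, Add(Mul(-92, -73), -111)), -1)) = Mul(Add(-18051, Add(Mul(-8, 1), 55)), Pow(Add(-5232, Add(Mul(-92, -73), -111)), -1)) = Mul(Add(-18051, Add(-8, 55)), Pow(Add(-5232, Add(6716, -111)), -1)) = Mul(Add(-18051, 47), Pow(Add(-5232, 6605), -1)) = Mul(-18004, Pow(1373, -1)) = Mul(-18004, Rational(1, 1373)) = Rational(-18004, 1373)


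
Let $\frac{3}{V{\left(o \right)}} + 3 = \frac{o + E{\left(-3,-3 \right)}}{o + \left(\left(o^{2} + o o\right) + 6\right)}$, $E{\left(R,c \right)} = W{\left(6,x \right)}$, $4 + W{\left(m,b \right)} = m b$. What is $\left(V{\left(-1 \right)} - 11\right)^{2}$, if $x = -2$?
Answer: $\frac{192721}{1444} \approx 133.46$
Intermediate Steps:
$W{\left(m,b \right)} = -4 + b m$ ($W{\left(m,b \right)} = -4 + m b = -4 + b m$)
$E{\left(R,c \right)} = -16$ ($E{\left(R,c \right)} = -4 - 12 = -16$)
$V{\left(o \right)} = \frac{3}{-3 + \frac{-16 + o}{6 + o + 2 o^{2}}}$ ($V{\left(o \right)} = \frac{3}{-3 + \frac{o - 16}{o + \left(\left(o^{2} + o o\right) + 6\right)}} = \frac{3}{-3 + \frac{-16 + o}{o + \left(\left(o^{2} + o^{2}\right) + 6\right)}} = \frac{3}{-3 + \frac{-16 + o}{o + \left(2 o^{2} + 6\right)}} = \frac{3}{-3 + \frac{-16 + o}{o + \left(6 + 2 o^{2}\right)}} = \frac{3}{-3 + \frac{-16 + o}{6 + o + 2 o^{2}}}$)
$\left(V{\left(-1 \right)} - 11\right)^{2} = \left(\frac{3 \left(-6 - -1 - 2 \left(-1\right)^{2}\right)}{2 \left(17 - 1 + 3 \left(-1\right)^{2}\right)} - 11\right)^{2} = \left(\frac{3 \left(-6 + 1 - 2\right)}{2 \left(17 - 1 + 3 \cdot 1\right)} - 11\right)^{2} = \left(\frac{3 \left(-6 + 1 - 2\right)}{2 \left(17 - 1 + 3\right)} - 11\right)^{2} = \left(\frac{3}{2} \cdot \frac{1}{19} \left(-7\right) - 11\right)^{2} = \left(- \frac{21}{38} - 11\right)^{2} = \left(- \frac{439}{38}\right)^{2} = \frac{192721}{1444}$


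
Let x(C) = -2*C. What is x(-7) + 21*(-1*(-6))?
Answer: 140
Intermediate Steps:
x(-7) + 21*(-1*(-6)) = -2*(-7) + 21*(-1*(-6)) = 14 + 21*6 = 14 + 126 = 140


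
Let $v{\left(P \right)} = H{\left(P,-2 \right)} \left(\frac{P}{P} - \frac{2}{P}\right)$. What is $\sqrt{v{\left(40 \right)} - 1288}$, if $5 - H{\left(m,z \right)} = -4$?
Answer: $\frac{i \sqrt{127945}}{10} \approx 35.769 i$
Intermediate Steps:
$H{\left(m,z \right)} = 9$ ($H{\left(m,z \right)} = 5 - -4 = 5 + 4 = 9$)
$v{\left(P \right)} = 9 - \frac{18}{P}$ ($v{\left(P \right)} = 9 \left(\frac{P}{P} - \frac{2}{P}\right) = 9 \left(1 - \frac{2}{P}\right) = 9 - \frac{18}{P}$)
$\sqrt{v{\left(40 \right)} - 1288} = \sqrt{\left(9 - \frac{18}{40}\right) - 1288} = \sqrt{\left(9 - \frac{9}{20}\right) - 1288} = \sqrt{\frac{171}{20} - 1288} = \sqrt{- \frac{25589}{20}} = \frac{i \sqrt{127945}}{10}$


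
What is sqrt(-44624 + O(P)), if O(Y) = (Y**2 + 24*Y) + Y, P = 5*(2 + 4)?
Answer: I*sqrt(42974) ≈ 207.3*I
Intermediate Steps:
P = 30 (P = 5*6 = 30)
O(Y) = Y**2 + 25*Y
sqrt(-44624 + O(P)) = sqrt(-44624 + 30*(25 + 30)) = sqrt(-44624 + 30*55) = sqrt(-44624 + 1650) = sqrt(-42974) = I*sqrt(42974)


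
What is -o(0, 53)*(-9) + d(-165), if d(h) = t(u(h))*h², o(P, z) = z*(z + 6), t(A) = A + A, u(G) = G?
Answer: -8956107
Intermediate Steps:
t(A) = 2*A
o(P, z) = z*(6 + z)
d(h) = 2*h³ (d(h) = (2*h)*h² = 2*h³)
-o(0, 53)*(-9) + d(-165) = -53*(6 + 53)*(-9) + 2*(-165)³ = -53*59*(-9) + 2*(-4492125) = -3127*(-9) - 8984250 = -1*(-28143) - 8984250 = 28143 - 8984250 = -8956107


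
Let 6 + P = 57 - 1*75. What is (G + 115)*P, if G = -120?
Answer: 120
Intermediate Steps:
P = -24 (P = -6 + (57 - 1*75) = -6 + (57 - 75) = -6 - 18 = -24)
(G + 115)*P = (-120 + 115)*(-24) = -5*(-24) = 120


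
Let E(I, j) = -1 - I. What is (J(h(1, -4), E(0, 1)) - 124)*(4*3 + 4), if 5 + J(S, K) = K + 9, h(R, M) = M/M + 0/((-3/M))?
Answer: -1936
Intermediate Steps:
h(R, M) = 1 (h(R, M) = 1 + 0*(-M/3) = 1 + 0 = 1)
J(S, K) = 4 + K (J(S, K) = -5 + (K + 9) = -5 + (9 + K) = 4 + K)
(J(h(1, -4), E(0, 1)) - 124)*(4*3 + 4) = ((4 + (-1 - 1*0)) - 124)*(4*3 + 4) = ((4 + (-1 + 0)) - 124)*(12 + 4) = ((4 - 1) - 124)*16 = (3 - 124)*16 = -121*16 = -1936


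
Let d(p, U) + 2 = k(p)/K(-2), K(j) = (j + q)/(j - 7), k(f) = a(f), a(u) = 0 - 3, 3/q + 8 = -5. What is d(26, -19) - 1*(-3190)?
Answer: 92101/29 ≈ 3175.9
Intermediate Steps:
q = -3/13 (q = 3/(-8 - 5) = 3/(-13) = 3*(-1/13) = -3/13 ≈ -0.23077)
a(u) = -3
k(f) = -3
K(j) = (-3/13 + j)/(-7 + j) (K(j) = (j - 3/13)/(j - 7) = (-3/13 + j)/(-7 + j))
d(p, U) = -409/29 (d(p, U) = -2 - 3*(-7 - 2)/(-3/13 - 2) = -2 - 3/(-29/13/(-9)) = -2 - 3/((-⅑*(-29/13))) = -2 - 3/29/117 = -2 - 3*117/29 = -2 - 351/29 = -409/29)
d(26, -19) - 1*(-3190) = -409/29 - 1*(-3190) = -409/29 + 3190 = 92101/29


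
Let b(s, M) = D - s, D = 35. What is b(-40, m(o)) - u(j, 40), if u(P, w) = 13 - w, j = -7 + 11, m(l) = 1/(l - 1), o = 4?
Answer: 102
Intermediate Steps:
m(l) = 1/(-1 + l)
b(s, M) = 35 - s
j = 4
b(-40, m(o)) - u(j, 40) = (35 - 1*(-40)) - (13 - 1*40) = (35 + 40) - (13 - 40) = 75 - 1*(-27) = 75 + 27 = 102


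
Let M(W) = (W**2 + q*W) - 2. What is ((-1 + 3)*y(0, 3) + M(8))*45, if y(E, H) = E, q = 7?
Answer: 5310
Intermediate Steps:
M(W) = -2 + W**2 + 7*W (M(W) = (W**2 + 7*W) - 2 = -2 + W**2 + 7*W)
((-1 + 3)*y(0, 3) + M(8))*45 = ((-1 + 3)*0 + (-2 + 8**2 + 7*8))*45 = (2*0 + (-2 + 64 + 56))*45 = (0 + 118)*45 = 118*45 = 5310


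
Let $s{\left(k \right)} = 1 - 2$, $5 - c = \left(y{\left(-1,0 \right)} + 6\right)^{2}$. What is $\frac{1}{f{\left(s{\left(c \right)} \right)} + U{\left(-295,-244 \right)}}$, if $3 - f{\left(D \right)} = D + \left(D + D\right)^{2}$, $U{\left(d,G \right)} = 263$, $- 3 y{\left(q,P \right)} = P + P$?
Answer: $\frac{1}{263} \approx 0.0038023$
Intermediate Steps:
$y{\left(q,P \right)} = - \frac{2 P}{3}$ ($y{\left(q,P \right)} = - \frac{P + P}{3} = - \frac{2 P}{3}$)
$c = -31$ ($c = 5 - \left(\left(- \frac{2}{3}\right) 0 + 6\right)^{2} = 5 - \left(0 + 6\right)^{2} = 5 - 6^{2} = 5 - 36 = -31$)
$s{\left(k \right)} = -1$ ($s{\left(k \right)} = 1 - 2 = -1$)
$f{\left(D \right)} = 3 - D - 4 D^{2}$ ($f{\left(D \right)} = 3 - \left(D + \left(D + D\right)^{2}\right) = 3 - \left(D + \left(2 D\right)^{2}\right) = 3 - \left(D + 4 D^{2}\right) = 3 - D - 4 D^{2}$)
$\frac{1}{f{\left(s{\left(c \right)} \right)} + U{\left(-295,-244 \right)}} = \frac{1}{\left(3 - -1 - 4 \left(-1\right)^{2}\right) + 263} = \frac{1}{\left(3 + 1 - 4\right) + 263} = \frac{1}{0 + 263} = \frac{1}{263}$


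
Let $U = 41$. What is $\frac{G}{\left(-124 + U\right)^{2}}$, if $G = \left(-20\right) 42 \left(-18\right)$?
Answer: $\frac{15120}{6889} \approx 2.1948$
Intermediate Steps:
$G = 15120$ ($G = \left(-840\right) \left(-18\right) = 15120$)
$\frac{G}{\left(-124 + U\right)^{2}} = \frac{15120}{\left(-124 + 41\right)^{2}} = \frac{15120}{\left(-83\right)^{2}} = \frac{15120}{6889}$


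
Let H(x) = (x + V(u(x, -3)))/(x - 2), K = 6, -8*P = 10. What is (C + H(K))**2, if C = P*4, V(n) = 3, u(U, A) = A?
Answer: 121/16 ≈ 7.5625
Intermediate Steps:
P = -5/4 (P = -1/8*10 = -5/4 ≈ -1.2500)
C = -5 (C = -5/4*4 = -5)
H(x) = (3 + x)/(-2 + x) (H(x) = (x + 3)/(x - 2) = (3 + x)/(-2 + x))
(C + H(K))**2 = (-5 + (3 + 6)/(-2 + 6))**2 = (-5 + 9/4)**2 = (-11/4)**2 = 121/16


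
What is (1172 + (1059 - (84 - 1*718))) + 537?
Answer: 3402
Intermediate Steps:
(1172 + (1059 - (84 - 1*718))) + 537 = (1172 + (1059 - (84 - 718))) + 537 = (1172 + (1059 - 1*(-634))) + 537 = (1172 + (1059 + 634)) + 537 = (1172 + 1693) + 537 = 2865 + 537 = 3402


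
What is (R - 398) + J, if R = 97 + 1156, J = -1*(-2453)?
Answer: 3308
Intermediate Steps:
J = 2453
R = 1253
(R - 398) + J = (1253 - 398) + 2453 = 855 + 2453 = 3308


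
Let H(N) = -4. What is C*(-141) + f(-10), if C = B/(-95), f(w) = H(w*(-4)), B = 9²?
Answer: 11041/95 ≈ 116.22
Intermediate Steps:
B = 81
f(w) = -4
C = -81/95 (C = 81/(-95) = 81*(-1/95) = -81/95 ≈ -0.85263)
C*(-141) + f(-10) = -81/95*(-141) - 4 = 11421/95 - 4 = 11041/95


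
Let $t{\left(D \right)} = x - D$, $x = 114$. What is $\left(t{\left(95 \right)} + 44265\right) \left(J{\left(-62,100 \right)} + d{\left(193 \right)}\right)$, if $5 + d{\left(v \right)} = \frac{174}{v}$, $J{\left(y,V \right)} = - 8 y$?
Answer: $\frac{4204190108}{193} \approx 2.1783 \cdot 10^{7}$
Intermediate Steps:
$t{\left(D \right)} = 114 - D$
$d{\left(v \right)} = -5 + \frac{174}{v}$
$\left(t{\left(95 \right)} + 44265\right) \left(J{\left(-62,100 \right)} + d{\left(193 \right)}\right) = \left(\left(114 - 95\right) + 44265\right) \left(\left(-8\right) \left(-62\right) - \left(5 - \frac{174}{193}\right)\right) = \left(\left(114 - 95\right) + 44265\right) \left(496 + \left(-5 + 174 \cdot \frac{1}{193}\right)\right) = \left(19 + 44265\right) \left(496 + \left(-5 + \frac{174}{193}\right)\right) = 44284 \left(496 - \frac{791}{193}\right) = 44284 \cdot \frac{94937}{193} = \frac{4204190108}{193}$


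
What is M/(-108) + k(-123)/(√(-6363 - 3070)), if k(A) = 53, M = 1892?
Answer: -473/27 - 53*I*√9433/9433 ≈ -17.519 - 0.5457*I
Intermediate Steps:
M/(-108) + k(-123)/(√(-6363 - 3070)) = 1892/(-108) + 53/(√(-6363 - 3070)) = 1892*(-1/108) + 53/(√(-9433)) = -473/27 + 53/((I*√9433)) = -473/27 + 53*(-I*√9433/9433) = -473/27 - 53*I*√9433/9433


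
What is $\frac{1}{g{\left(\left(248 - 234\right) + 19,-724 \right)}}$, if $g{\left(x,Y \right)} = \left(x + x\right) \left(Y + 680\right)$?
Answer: $- \frac{1}{2904} \approx -0.00034435$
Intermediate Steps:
$g{\left(x,Y \right)} = 2 x \left(680 + Y\right)$
$\frac{1}{g{\left(\left(248 - 234\right) + 19,-724 \right)}} = \frac{1}{2 \left(\left(248 - 234\right) + 19\right) \left(680 - 724\right)} = \frac{1}{2 \left(14 + 19\right) \left(-44\right)} = \frac{1}{2 \cdot 33 \left(-44\right)} = \frac{1}{-2904} = - \frac{1}{2904}$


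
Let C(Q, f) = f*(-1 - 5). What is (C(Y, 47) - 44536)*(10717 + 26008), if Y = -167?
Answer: -1645941050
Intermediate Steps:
C(Q, f) = -6*f (C(Q, f) = f*(-6) = -6*f)
(C(Y, 47) - 44536)*(10717 + 26008) = (-6*47 - 44536)*(10717 + 26008) = (-282 - 44536)*36725 = -44818*36725 = -1645941050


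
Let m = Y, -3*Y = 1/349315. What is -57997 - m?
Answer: -60777666164/1047945 ≈ -57997.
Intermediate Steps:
Y = -1/1047945 (Y = -1/3/349315 = -1/3*1/349315 = -1/1047945 ≈ -9.5425e-7)
m = -1/1047945 ≈ -9.5425e-7
-57997 - m = -57997 - 1*(-1/1047945) = -57997 + 1/1047945 = -60777666164/1047945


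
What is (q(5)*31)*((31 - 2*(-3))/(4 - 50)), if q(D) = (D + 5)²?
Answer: -57350/23 ≈ -2493.5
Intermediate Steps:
q(D) = (5 + D)²
(q(5)*31)*((31 - 2*(-3))/(4 - 50)) = ((5 + 5)²*31)*((31 - 2*(-3))/(4 - 50)) = (10²*31)*((31 + 6)/(-46)) = (100*31)*(37*(-1/46)) = 3100*(-37/46) = -57350/23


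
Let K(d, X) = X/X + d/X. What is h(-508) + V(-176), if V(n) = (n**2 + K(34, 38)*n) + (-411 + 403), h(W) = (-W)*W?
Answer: -4321160/19 ≈ -2.2743e+5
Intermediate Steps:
K(d, X) = 1 + d/X
h(W) = -W**2
V(n) = -8 + n**2 + 36*n/19 (V(n) = (n**2 + ((38 + 34)/38)*n) + (-411 + 403) = (n**2 + ((1/38)*72)*n) - 8 = (n**2 + 36*n/19) - 8 = -8 + n**2 + 36*n/19)
h(-508) + V(-176) = -1*(-508)**2 + (-8 + (-176)**2 + (36/19)*(-176)) = -1*258064 + (-8 + 30976 - 6336/19) = -258064 + 582056/19 = -4321160/19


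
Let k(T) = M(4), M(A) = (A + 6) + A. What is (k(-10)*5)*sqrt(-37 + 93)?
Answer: 140*sqrt(14) ≈ 523.83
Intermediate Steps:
M(A) = 6 + 2*A (M(A) = (6 + A) + A = 6 + 2*A)
k(T) = 14 (k(T) = 6 + 2*4 = 6 + 8 = 14)
(k(-10)*5)*sqrt(-37 + 93) = (14*5)*sqrt(-37 + 93) = 70*sqrt(56) = 70*(2*sqrt(14)) = 140*sqrt(14)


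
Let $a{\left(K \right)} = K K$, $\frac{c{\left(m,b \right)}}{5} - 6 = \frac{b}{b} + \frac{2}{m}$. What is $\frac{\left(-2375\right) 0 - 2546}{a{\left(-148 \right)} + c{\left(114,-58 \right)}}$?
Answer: $- \frac{72561}{625264} \approx -0.11605$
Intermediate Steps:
$c{\left(m,b \right)} = 35 + \frac{10}{m}$ ($c{\left(m,b \right)} = 30 + 5 \left(\frac{b}{b} + \frac{2}{m}\right) = 30 + 5 \left(1 + \frac{2}{m}\right) = 30 + \left(5 + \frac{10}{m}\right) = 35 + \frac{10}{m}$)
$a{\left(K \right)} = K^{2}$
$\frac{\left(-2375\right) 0 - 2546}{a{\left(-148 \right)} + c{\left(114,-58 \right)}} = \frac{\left(-2375\right) 0 - 2546}{\left(-148\right)^{2} + \left(35 + \frac{10}{114}\right)} = \frac{0 - 2546}{21904 + \left(35 + 10 \cdot \frac{1}{114}\right)} = - \frac{2546}{21904 + \left(35 + \frac{5}{57}\right)} = - \frac{2546}{21904 + \frac{2000}{57}} = - \frac{2546}{\frac{1250528}{57}} = \left(-2546\right) \frac{57}{1250528} = - \frac{72561}{625264}$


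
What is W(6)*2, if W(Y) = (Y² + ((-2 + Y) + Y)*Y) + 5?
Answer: 202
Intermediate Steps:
W(Y) = 5 + Y² + Y*(-2 + 2*Y) (W(Y) = (Y² + (-2 + 2*Y)*Y) + 5 = (Y² + Y*(-2 + 2*Y)) + 5 = 5 + Y² + Y*(-2 + 2*Y))
W(6)*2 = (5 - 2*6 + 3*6²)*2 = (5 - 12 + 3*36)*2 = (5 - 12 + 108)*2 = 101*2 = 202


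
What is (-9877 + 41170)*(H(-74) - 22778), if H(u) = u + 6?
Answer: -714919878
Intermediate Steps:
H(u) = 6 + u
(-9877 + 41170)*(H(-74) - 22778) = (-9877 + 41170)*((6 - 74) - 22778) = 31293*(-68 - 22778) = 31293*(-22846) = -714919878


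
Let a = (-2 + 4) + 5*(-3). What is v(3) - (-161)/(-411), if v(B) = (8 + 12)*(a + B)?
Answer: -82361/411 ≈ -200.39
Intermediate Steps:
a = -13 (a = 2 - 15 = -13)
v(B) = -260 + 20*B (v(B) = (8 + 12)*(-13 + B) = 20*(-13 + B) = -260 + 20*B)
v(3) - (-161)/(-411) = (-260 + 20*3) - (-161)/(-411) = (-260 + 60) - (-161)*(-1)/411 = -200 - 1*161/411 = -200 - 161/411 = -82361/411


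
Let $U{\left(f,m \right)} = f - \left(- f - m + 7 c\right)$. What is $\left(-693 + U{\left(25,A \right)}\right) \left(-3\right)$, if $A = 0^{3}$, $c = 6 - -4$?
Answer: $2139$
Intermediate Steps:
$c = 10$ ($c = 6 + 4 = 10$)
$A = 0$
$U{\left(f,m \right)} = -70 + m + 2 f$ ($U{\left(f,m \right)} = f - \left(70 - f - m\right) = f + \left(-70 + f + m\right) = -70 + m + 2 f$)
$\left(-693 + U{\left(25,A \right)}\right) \left(-3\right) = \left(-693 + \left(-70 + 0 + 2 \cdot 25\right)\right) \left(-3\right) = \left(-693 + \left(-70 + 0 + 50\right)\right) \left(-3\right) = \left(-693 - 20\right) \left(-3\right) = \left(-713\right) \left(-3\right) = 2139$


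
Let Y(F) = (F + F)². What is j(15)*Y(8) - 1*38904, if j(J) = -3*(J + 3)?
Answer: -52728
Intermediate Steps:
j(J) = -9 - 3*J (j(J) = -3*(3 + J) = -9 - 3*J)
Y(F) = 4*F² (Y(F) = (2*F)² = 4*F²)
j(15)*Y(8) - 1*38904 = (-9 - 3*15)*(4*8²) - 1*38904 = (-9 - 45)*(4*64) - 38904 = -54*256 - 38904 = -13824 - 38904 = -52728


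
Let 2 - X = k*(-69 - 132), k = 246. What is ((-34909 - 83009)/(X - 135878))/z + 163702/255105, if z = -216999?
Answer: 758083340095/1181370693537 ≈ 0.64170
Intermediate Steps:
X = 49448 (X = 2 - 246*(-69 - 132) = 2 - 246*(-201) = 2 - 1*(-49446) = 2 + 49446 = 49448)
((-34909 - 83009)/(X - 135878))/z + 163702/255105 = ((-34909 - 83009)/(49448 - 135878))/(-216999) + 163702/255105 = -117918/(-86430)*(-1/216999) + 163702*(1/255105) = -117918*(-1/86430)*(-1/216999) + 163702/255105 = (19653/14405)*(-1/216999) + 163702/255105 = -6551/1041956865 + 163702/255105 = 758083340095/1181370693537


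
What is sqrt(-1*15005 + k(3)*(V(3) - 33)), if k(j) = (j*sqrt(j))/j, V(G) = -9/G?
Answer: sqrt(-15005 - 36*sqrt(3)) ≈ 122.75*I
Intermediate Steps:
k(j) = sqrt(j) (k(j) = j**(3/2)/j = sqrt(j))
sqrt(-1*15005 + k(3)*(V(3) - 33)) = sqrt(-1*15005 + sqrt(3)*(-9/3 - 33)) = sqrt(-15005 + sqrt(3)*(-9*1/3 - 33)) = sqrt(-15005 + sqrt(3)*(-3 - 33)) = sqrt(-15005 + sqrt(3)*(-36)) = sqrt(-15005 - 36*sqrt(3))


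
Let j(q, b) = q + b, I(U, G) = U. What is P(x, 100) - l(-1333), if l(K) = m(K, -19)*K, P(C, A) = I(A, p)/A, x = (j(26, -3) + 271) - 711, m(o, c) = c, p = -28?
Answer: -25326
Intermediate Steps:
j(q, b) = b + q
x = -417 (x = ((-3 + 26) + 271) - 711 = (23 + 271) - 711 = 294 - 711 = -417)
P(C, A) = 1 (P(C, A) = A/A = 1)
l(K) = -19*K
P(x, 100) - l(-1333) = 1 - (-19)*(-1333) = 1 - 1*25327 = 1 - 25327 = -25326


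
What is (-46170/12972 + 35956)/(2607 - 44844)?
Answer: -77729177/91316394 ≈ -0.85121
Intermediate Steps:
(-46170/12972 + 35956)/(2607 - 44844) = (-46170*1/12972 + 35956)/(-42237) = (-7695/2162 + 35956)*(-1/42237) = (77729177/2162)*(-1/42237) = -77729177/91316394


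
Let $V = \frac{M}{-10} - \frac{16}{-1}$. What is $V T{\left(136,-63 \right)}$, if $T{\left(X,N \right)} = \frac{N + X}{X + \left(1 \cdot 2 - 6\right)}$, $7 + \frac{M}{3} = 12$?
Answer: $\frac{2117}{264} \approx 8.0189$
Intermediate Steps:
$M = 15$ ($M = -21 + 3 \cdot 12 = -21 + 36 = 15$)
$V = \frac{29}{2}$ ($V = \frac{15}{-10} - \frac{16}{-1} = 15 \left(- \frac{1}{10}\right) - -16 = - \frac{3}{2} + 16 = \frac{29}{2} \approx 14.5$)
$T{\left(X,N \right)} = \frac{N + X}{-4 + X}$ ($T{\left(X,N \right)} = \frac{N + X}{X + \left(2 - 6\right)} = \frac{N + X}{X - 4} = \frac{N + X}{-4 + X}$)
$V T{\left(136,-63 \right)} = \frac{29 \frac{-63 + 136}{-4 + 136}}{2} = \frac{29 \cdot \frac{1}{132} \cdot 73}{2} = \frac{29}{2} \cdot \frac{73}{132} = \frac{2117}{264}$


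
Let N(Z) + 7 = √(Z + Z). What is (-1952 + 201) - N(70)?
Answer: -1744 - 2*√35 ≈ -1755.8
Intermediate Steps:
N(Z) = -7 + √2*√Z (N(Z) = -7 + √(Z + Z) = -7 + √(2*Z) = -7 + √2*√Z)
(-1952 + 201) - N(70) = (-1952 + 201) - (-7 + √2*√70) = -1751 - (-7 + 2*√35) = -1751 + (7 - 2*√35) = -1744 - 2*√35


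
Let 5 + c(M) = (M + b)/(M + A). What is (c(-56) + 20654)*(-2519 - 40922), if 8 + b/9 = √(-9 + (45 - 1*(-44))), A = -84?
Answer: -31396852427/35 + 390969*√5/35 ≈ -8.9703e+8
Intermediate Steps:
b = -72 + 36*√5 (b = -72 + 9*√(-9 + (45 - 1*(-44))) = -72 + 9*√(-9 + (45 + 44)) = -72 + 9*√(-9 + 89) = -72 + 9*√80 = -72 + 9*(4*√5) = -72 + 36*√5 ≈ 8.4984)
c(M) = -5 + (-72 + M + 36*√5)/(-84 + M) (c(M) = -5 + (M + (-72 + 36*√5))/(M - 84) = -5 + (-72 + M + 36*√5)/(-84 + M))
(c(-56) + 20654)*(-2519 - 40922) = (4*(87 - 1*(-56) + 9*√5)/(-84 - 56) + 20654)*(-2519 - 40922) = (4*(87 + 56 + 9*√5)/(-140) + 20654)*(-43441) = (4*(-1/140)*(143 + 9*√5) + 20654)*(-43441) = ((-143/35 - 9*√5/35) + 20654)*(-43441) = (722747/35 - 9*√5/35)*(-43441) = -31396852427/35 + 390969*√5/35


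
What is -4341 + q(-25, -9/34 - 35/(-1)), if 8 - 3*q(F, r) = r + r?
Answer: -222436/51 ≈ -4361.5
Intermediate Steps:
q(F, r) = 8/3 - 2*r/3 (q(F, r) = 8/3 - (r + r)/3 = 8/3 - 2*r/3)
-4341 + q(-25, -9/34 - 35/(-1)) = -4341 + (8/3 - 2*(-9/34 - 35/(-1))/3) = -4341 + (8/3 - 2*(-9*1/34 - 35*(-1))/3) = -4341 + (8/3 - 2*(-9/34 + 35)/3) = -4341 + (8/3 - 2/3*1181/34) = -4341 + (8/3 - 1181/51) = -4341 - 1045/51 = -222436/51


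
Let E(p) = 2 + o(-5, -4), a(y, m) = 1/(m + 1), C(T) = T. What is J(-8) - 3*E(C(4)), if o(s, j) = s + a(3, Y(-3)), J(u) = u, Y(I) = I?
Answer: 5/2 ≈ 2.5000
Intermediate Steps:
a(y, m) = 1/(1 + m)
o(s, j) = -½ + s (o(s, j) = s + 1/(1 - 3) = s + 1/(-2) = s - ½ = -½ + s)
E(p) = -7/2 (E(p) = 2 + (-½ - 5) = 2 - 11/2 = -7/2)
J(-8) - 3*E(C(4)) = -8 - 3*(-7/2) = -8 + 21/2 = 5/2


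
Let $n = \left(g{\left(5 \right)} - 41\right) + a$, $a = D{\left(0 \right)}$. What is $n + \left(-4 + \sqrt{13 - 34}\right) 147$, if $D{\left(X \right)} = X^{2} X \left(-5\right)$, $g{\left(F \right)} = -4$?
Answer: $-633 + 147 i \sqrt{21} \approx -633.0 + 673.64 i$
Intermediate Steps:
$D{\left(X \right)} = - 5 X^{3}$ ($D{\left(X \right)} = X^{2} \left(- 5 X\right) = - 5 X^{3}$)
$a = 0$ ($a = - 5 \cdot 0^{3} = \left(-5\right) 0 = 0$)
$n = -45$ ($n = \left(-4 - 41\right) + 0 = -45 + 0 = -45$)
$n + \left(-4 + \sqrt{13 - 34}\right) 147 = -45 + \left(-4 + \sqrt{13 - 34}\right) 147 = -45 + \left(-4 + \sqrt{-21}\right) 147 = -45 + \left(-4 + i \sqrt{21}\right) 147 = -45 - \left(588 - 147 i \sqrt{21}\right) = -633 + 147 i \sqrt{21}$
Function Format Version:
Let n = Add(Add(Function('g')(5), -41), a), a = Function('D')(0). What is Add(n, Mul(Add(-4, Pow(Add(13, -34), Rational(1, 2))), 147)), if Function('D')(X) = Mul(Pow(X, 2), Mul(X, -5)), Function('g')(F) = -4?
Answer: Add(-633, Mul(147, I, Pow(21, Rational(1, 2)))) ≈ Add(-633.00, Mul(673.64, I))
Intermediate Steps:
Function('D')(X) = Mul(-5, Pow(X, 3)) (Function('D')(X) = Mul(Pow(X, 2), Mul(-5, X)) = Mul(-5, Pow(X, 3)))
a = 0 (a = Mul(-5, Pow(0, 3)) = Mul(-5, 0) = 0)
n = -45 (n = Add(Add(-4, -41), 0) = Add(-45, 0) = -45)
Add(n, Mul(Add(-4, Pow(Add(13, -34), Rational(1, 2))), 147)) = Add(-45, Mul(Add(-4, Pow(Add(13, -34), Rational(1, 2))), 147)) = Add(-45, Mul(Add(-4, Pow(-21, Rational(1, 2))), 147)) = Add(-45, Mul(Add(-4, Mul(I, Pow(21, Rational(1, 2)))), 147)) = Add(-45, Add(-588, Mul(147, I, Pow(21, Rational(1, 2))))) = Add(-633, Mul(147, I, Pow(21, Rational(1, 2))))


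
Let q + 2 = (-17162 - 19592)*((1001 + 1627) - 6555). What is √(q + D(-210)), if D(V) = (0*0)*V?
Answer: 2*√36083239 ≈ 12014.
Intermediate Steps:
q = 144332956 (q = -2 + (-17162 - 19592)*((1001 + 1627) - 6555) = -2 - 36754*(2628 - 6555) = -2 - 36754*(-3927) = -2 + 144332958 = 144332956)
D(V) = 0 (D(V) = 0*V = 0)
√(q + D(-210)) = √(144332956 + 0) = √144332956 = 2*√36083239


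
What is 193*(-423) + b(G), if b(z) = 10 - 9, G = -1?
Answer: -81638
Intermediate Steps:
b(z) = 1
193*(-423) + b(G) = 193*(-423) + 1 = -81639 + 1 = -81638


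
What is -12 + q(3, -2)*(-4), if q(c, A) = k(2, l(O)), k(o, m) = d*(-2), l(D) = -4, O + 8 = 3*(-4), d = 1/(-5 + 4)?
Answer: -20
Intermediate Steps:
d = -1 (d = 1/(-1) = -1)
O = -20 (O = -8 + 3*(-4) = -8 - 12 = -20)
k(o, m) = 2 (k(o, m) = -1*(-2) = 2)
q(c, A) = 2
-12 + q(3, -2)*(-4) = -12 + 2*(-4) = -12 - 8 = -20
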